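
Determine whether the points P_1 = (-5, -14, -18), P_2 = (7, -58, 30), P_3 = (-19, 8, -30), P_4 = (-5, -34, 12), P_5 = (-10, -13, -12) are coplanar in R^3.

The plane through P_1, P_2, P_3 has normal n = P_1P_2 × P_1P_3 = (-528, -528, -352) and equation n·P = 16368.
Checking the remaining points: n·P_4 = 16368, n·P_5 = 16368.
All equal 16368, so all 5 points lie in one plane.

Yes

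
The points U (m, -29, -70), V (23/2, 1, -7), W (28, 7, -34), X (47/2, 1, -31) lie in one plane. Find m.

The points are coplanar iff UV · (UW × UX) = 0.
Expanding, this is linear in m: (144)m + (-4032) = 0.
So m = 28.

28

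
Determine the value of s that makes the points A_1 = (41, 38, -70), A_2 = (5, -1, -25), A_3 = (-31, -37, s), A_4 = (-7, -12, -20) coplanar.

Normal to plane A_1A_2A_4: n = (300, -360, -72); plane equation n·P = 3660.
Requiring n·A_3 = 3660: (-72)s + (4020) = 3660.
So s = 5.

5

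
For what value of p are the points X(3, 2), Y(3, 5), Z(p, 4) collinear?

3

The three points are collinear iff det[XY; XZ] = 0.
This determinant is linear in p: (-3)p + (9) = 0, so p = 3.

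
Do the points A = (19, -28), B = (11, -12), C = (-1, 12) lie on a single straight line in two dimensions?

Yes

AB = (-8, 16), AC = (-20, 40).
det[AB; AC] = (-8)(40) − (16)(-20) = 0.
The determinant is zero, so the points are collinear.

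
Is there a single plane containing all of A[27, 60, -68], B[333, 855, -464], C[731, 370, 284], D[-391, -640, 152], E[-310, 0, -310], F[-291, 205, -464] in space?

Yes

The plane through A, B, C has normal n = AB × AC = (402600, -386496, -464820) and equation n·P = 19288200.
Checking the remaining points: n·D = 19288200, n·E = 19288200, n·F = 19288200.
All equal 19288200, so all 6 points lie in one plane.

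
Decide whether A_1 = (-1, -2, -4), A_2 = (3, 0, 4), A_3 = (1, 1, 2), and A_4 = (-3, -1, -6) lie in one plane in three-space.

Yes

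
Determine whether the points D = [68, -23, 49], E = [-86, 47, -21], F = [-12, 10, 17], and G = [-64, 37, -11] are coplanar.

Yes

The four points are coplanar iff the 3×3 determinant with rows DE, DF, DG is zero.
Rows: (-154, 70, -70), (-80, 33, -32), (-132, 60, -60).
Expanding along the first row: (-154)(-60) − (70)(576) + (-70)(-444) = 0.
Zero determinant ⇒ coplanar.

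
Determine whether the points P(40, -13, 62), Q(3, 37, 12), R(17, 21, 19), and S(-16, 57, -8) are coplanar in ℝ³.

With P as base: PQ = (-37, 50, -50), PR = (-23, 34, -43), PS = (-56, 70, -70).
PR × PS = (630, 798, 294).
PQ · (PR × PS) = 1890.
Since 1890 ≠ 0, the four points are not coplanar.

No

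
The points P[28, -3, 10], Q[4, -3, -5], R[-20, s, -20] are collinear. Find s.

Direction PQ = (-24, 0, -15). From the x-coordinate of R, the parameter along the line is τ = (-20 − 28)/(-24) = 2.
Then s = (-3) + 2·(0) = -3.

-3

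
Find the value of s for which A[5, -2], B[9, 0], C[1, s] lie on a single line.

-4

Collinearity: (C − A) must be parallel to (B − A) = (4, 2).
Cross-multiplying the components: (s − (-2))·(4) = (-4)·(2).
Solving gives s = -4.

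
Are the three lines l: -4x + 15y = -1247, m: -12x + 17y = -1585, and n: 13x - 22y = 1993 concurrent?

Yes

The three lines meet at one point iff the augmented coefficient matrix [aᵢ bᵢ cᵢ] has rank < 3, i.e. its determinant vanishes.
Here the determinant is 0.
It vanishes, so the lines are concurrent at (23, -77).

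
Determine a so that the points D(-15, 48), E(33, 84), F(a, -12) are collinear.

-95

Collinearity: (F − D) must be parallel to (E − D) = (48, 36).
Cross-multiplying the components: (a − (-15))·(36) = (-60)·(48).
Solving gives a = -95.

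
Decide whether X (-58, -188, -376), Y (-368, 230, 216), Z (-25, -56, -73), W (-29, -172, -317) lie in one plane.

No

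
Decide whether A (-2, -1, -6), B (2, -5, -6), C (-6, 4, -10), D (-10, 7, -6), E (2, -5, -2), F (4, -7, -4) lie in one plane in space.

No

The plane through A, B, C has normal n = AB × AC = (16, 16, 4) and equation n·P = -72.
Checking the remaining points: n·D = -72, n·E = -56, n·F = -64.
Since n·E = -56 ≠ -72, E is off the plane and the points are not all coplanar.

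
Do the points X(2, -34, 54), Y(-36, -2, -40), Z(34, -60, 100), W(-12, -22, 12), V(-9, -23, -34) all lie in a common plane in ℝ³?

The plane through X, Y, Z has normal n = XY × XZ = (-972, -1260, -36) and equation n·P = 38952.
Checking the remaining points: n·W = 38952, n·V = 38952.
All equal 38952, so all 5 points lie in one plane.

Yes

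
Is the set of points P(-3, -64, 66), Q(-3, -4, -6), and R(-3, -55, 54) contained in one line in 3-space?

No

PQ = (0, 60, -72), PR = (0, 9, -12).
Comparing components 2 and 3: (60)(-12) − (-72)(9) = -72 ≠ 0, so PQ and PR are not parallel and the points are not collinear.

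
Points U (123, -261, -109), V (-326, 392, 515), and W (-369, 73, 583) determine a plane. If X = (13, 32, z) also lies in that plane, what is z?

41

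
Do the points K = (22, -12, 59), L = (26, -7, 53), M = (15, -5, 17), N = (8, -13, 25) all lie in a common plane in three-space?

Yes

With K as base: KL = (4, 5, -6), KM = (-7, 7, -42), KN = (-14, -1, -34).
KM × KN = (-280, 350, 105).
KL · (KM × KN) = 0.
The scalar triple product vanishes, so the four points are coplanar.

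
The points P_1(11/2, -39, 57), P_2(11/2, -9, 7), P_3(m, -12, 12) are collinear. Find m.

Direction P_1P_2 = (0, 30, -50). From the y-coordinate of P_3, the parameter along the line is τ = (-12 − (-39))/30 = 9/10.
Then m = 11/2 + 9/10·(0) = 11/2.

11/2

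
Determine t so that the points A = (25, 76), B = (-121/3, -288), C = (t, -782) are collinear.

-129

The three points are collinear iff det[AB; AC] = 0.
This determinant is linear in t: (364)t + (46956) = 0, so t = -129.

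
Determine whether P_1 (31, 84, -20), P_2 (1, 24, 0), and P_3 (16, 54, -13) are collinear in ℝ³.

P_1P_2 = (-30, -60, 20), P_1P_3 = (-15, -30, 7).
P_1P_2 × P_1P_3 = (180, -90, 0).
The cross product is nonzero, so the points do not lie on one line.

No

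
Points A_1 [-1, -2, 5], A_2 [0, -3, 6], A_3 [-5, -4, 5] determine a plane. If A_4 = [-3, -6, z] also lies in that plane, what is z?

7

Coplanarity requires A_1A_2 · (A_1A_3 × A_1A_4) = 0.
A_1A_2 = (1, -1, 1), A_1A_3 = (-4, -2, 0); the triple product is linear in z with coefficient -6 and constant term 42.
Setting it to zero: z = 7.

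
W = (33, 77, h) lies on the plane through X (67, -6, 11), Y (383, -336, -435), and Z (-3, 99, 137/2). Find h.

-5/2

A normal to the plane is n = XY × XZ = (27855, 13050, 10080).
W lies in the plane iff n · XW = 0.
This gives (10080)h + (25200) = 0, so h = -5/2.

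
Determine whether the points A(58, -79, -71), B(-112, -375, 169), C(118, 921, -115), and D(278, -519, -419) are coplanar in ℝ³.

Yes

With A as base: AB = (-170, -296, 240), AC = (60, 1000, -44), AD = (220, -440, -348).
AC × AD = (-367360, 11200, -246400).
AB · (AC × AD) = 0.
The scalar triple product vanishes, so the four points are coplanar.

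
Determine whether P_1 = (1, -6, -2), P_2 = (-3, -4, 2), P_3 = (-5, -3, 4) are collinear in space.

Yes

P_1P_2 = (-4, 2, 4), P_1P_3 = (-6, 3, 6).
Each component of P_1P_3 is 3/2 times the corresponding component of P_1P_2, so P_1P_3 = 3/2·P_1P_2 and the points are collinear.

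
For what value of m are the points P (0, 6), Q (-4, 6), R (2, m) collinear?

The three points are collinear iff det[PQ; PR] = 0.
This determinant is linear in m: (-4)m + (24) = 0, so m = 6.

6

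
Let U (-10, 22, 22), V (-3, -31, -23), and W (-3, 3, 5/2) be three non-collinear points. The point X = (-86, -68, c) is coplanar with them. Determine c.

23/2

Coplanarity requires UV · (UW × UX) = 0.
UV = (7, -53, -45), UW = (7, -19, -39/2); the triple product is linear in c with coefficient 238 and constant term -2737.
Setting it to zero: c = 23/2.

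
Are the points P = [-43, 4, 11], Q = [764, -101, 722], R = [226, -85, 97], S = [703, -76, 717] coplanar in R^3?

No

The four points are coplanar iff the 3×3 determinant with rows PQ, PR, PS is zero.
Rows: (807, -105, 711), (269, -89, 86), (746, -80, 706).
Expanding along the first row: (807)(-55954) − (-105)(125758) + (711)(44874) = -44874.
Nonzero ⇒ not coplanar.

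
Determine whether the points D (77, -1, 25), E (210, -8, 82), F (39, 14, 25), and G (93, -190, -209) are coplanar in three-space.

No

With D as base: DE = (133, -7, 57), DF = (-38, 15, 0), DG = (16, -189, -234).
DF × DG = (-3510, -8892, 6942).
DE · (DF × DG) = -8892.
Since -8892 ≠ 0, the four points are not coplanar.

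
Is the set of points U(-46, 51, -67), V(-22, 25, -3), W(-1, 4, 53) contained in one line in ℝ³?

No

UV = (24, -26, 64), UW = (45, -47, 120).
Comparing components 2 and 3: (-26)(120) − (64)(-47) = -112 ≠ 0, so UV and UW are not parallel and the points are not collinear.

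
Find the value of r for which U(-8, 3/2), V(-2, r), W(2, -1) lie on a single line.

0

The three points are collinear iff det[UV; UW] = 0.
This determinant is linear in r: (-10)r + (0) = 0, so r = 0.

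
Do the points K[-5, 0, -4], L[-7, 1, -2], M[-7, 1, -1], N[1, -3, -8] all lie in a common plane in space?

A normal to the plane through K, L, M is n = KL × KM = (1, 2, 0).
The plane has equation n·P = -5. For N: n·N = -5.
Equal, so N lies in the plane and all four are coplanar.

Yes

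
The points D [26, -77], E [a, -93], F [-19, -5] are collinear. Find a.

36

The three points are collinear iff det[DE; DF] = 0.
This determinant is linear in a: (72)a + (-2592) = 0, so a = 36.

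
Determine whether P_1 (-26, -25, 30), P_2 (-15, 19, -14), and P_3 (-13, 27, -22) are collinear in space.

Yes

P_1P_2 = (11, 44, -44), P_1P_3 = (13, 52, -52).
P_1P_2 × P_1P_3 = (0, 0, 0).
The cross product vanishes, so the three points are collinear.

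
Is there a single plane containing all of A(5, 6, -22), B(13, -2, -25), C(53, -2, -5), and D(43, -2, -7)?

No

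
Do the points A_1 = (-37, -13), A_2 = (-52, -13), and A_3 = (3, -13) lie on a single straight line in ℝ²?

Yes

A_1A_2 = (-15, 0), A_1A_3 = (40, 0).
Checking proportionality: A_1A_3 = -8/3·A_1A_2, so the vectors are parallel and the points are collinear.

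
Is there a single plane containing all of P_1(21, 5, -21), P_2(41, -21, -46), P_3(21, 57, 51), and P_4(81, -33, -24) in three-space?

No

The four points are coplanar iff the 3×3 determinant with rows P_1P_2, P_1P_3, P_1P_4 is zero.
Rows: (20, -26, -25), (0, 52, 72), (60, -38, -3).
Expanding along the first row: (20)(2580) − (-26)(-4320) + (-25)(-3120) = 17280.
Nonzero ⇒ not coplanar.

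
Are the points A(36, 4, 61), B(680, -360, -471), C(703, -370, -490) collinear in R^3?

AB = (644, -364, -532), AC = (667, -374, -551).
AB × AC = (1596, 0, 1932).
The cross product is nonzero, so the points do not lie on one line.

No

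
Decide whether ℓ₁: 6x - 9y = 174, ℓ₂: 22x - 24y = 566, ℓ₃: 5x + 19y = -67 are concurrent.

Intersecting ℓ₁ and ℓ₂: solving the 2×2 system gives (x, y) = (17, -8).
Substitute into ℓ₃: (5)(17) + (19)(-8) = -67.
This equals -67, so (17, -8) lies on all three lines and they are concurrent.

Yes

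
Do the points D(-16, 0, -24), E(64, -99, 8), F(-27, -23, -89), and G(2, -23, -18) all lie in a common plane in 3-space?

A normal to the plane through D, E, F is n = DE × DF = (7171, 4848, -2929).
The plane has equation n·P = -44440. For G: n·G = -44440.
Equal, so G lies in the plane and all four are coplanar.

Yes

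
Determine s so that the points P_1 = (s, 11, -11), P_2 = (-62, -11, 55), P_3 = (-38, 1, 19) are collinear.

Collinearity requires P_1P_2 × P_1P_3 = 0; each component is linear in s.
The y-component gives (-36)s + (-648) = 0, so s = -18.
The remaining components then also vanish.

-18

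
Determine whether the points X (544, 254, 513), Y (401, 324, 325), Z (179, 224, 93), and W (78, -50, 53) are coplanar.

Yes

The four points are coplanar iff the 3×3 determinant with rows XY, XZ, XW is zero.
Rows: (-143, 70, -188), (-365, -30, -420), (-466, -304, -460).
Expanding along the first row: (-143)(-113880) − (70)(-27820) + (-188)(96980) = 0.
Zero determinant ⇒ coplanar.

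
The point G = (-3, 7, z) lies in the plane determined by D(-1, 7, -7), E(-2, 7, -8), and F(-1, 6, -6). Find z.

-9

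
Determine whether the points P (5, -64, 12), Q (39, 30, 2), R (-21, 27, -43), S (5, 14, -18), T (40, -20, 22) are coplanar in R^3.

Yes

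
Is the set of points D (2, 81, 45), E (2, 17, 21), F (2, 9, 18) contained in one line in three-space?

DE = (0, -64, -24), DF = (0, -72, -27).
Each component of DF is 9/8 times the corresponding component of DE, so DF = 9/8·DE and the points are collinear.

Yes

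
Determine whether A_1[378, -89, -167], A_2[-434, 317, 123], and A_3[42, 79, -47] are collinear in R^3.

A_1A_2 = (-812, 406, 290), A_1A_3 = (-336, 168, 120).
Each component of A_1A_3 is 12/29 times the corresponding component of A_1A_2, so A_1A_3 = 12/29·A_1A_2 and the points are collinear.

Yes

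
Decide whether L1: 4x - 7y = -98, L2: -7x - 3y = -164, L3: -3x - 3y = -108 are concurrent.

Intersecting L1 and L2: solving the 2×2 system gives (x, y) = (14, 22).
Substitute into L3: (-3)(14) + (-3)(22) = -108.
This equals -108, so (14, 22) lies on all three lines and they are concurrent.

Yes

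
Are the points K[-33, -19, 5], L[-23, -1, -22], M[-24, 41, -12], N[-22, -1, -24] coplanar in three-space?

The four points are coplanar iff the 3×3 determinant with rows KL, KM, KN is zero.
Rows: (10, 18, -27), (9, 60, -17), (11, 18, -29).
Expanding along the first row: (10)(-1434) − (18)(-74) + (-27)(-498) = 438.
Nonzero ⇒ not coplanar.

No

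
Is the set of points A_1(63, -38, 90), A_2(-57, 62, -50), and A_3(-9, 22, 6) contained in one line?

Yes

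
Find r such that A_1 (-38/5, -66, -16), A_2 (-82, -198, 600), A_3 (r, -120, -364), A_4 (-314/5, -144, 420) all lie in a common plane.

278/5

Normal to plane A_1A_2A_4: n = (-9504, -7824/5, -7416/5); plane equation n·P = 996192/5.
Requiring n·A_3 = 996192/5: (-9504)r + (3638304/5) = 996192/5.
So r = 278/5.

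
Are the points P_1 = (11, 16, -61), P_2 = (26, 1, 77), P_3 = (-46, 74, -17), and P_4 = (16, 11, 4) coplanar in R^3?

No

With P_1 as base: P_1P_2 = (15, -15, 138), P_1P_3 = (-57, 58, 44), P_1P_4 = (5, -5, 65).
P_1P_3 × P_1P_4 = (3990, 3925, -5).
P_1P_2 · (P_1P_3 × P_1P_4) = 285.
Since 285 ≠ 0, the four points are not coplanar.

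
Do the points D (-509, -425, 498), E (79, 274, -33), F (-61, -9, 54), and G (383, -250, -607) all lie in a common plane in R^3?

The four points are coplanar iff the 3×3 determinant with rows DE, DF, DG is zero.
Rows: (588, 699, -531), (448, 416, -444), (892, 175, -1105).
Expanding along the first row: (588)(-381980) − (699)(-98992) + (-531)(-292672) = 0.
Zero determinant ⇒ coplanar.

Yes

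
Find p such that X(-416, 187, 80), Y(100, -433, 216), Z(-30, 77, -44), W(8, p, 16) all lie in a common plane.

-47

Normal to plane XYZ: n = (91840, 116480, 182560); plane equation n·P = -1818880.
Requiring n·W = -1818880: (116480)p + (3655680) = -1818880.
So p = -47.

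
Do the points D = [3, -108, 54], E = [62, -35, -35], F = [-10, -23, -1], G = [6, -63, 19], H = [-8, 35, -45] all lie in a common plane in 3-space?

The plane through D, E, F has normal n = DE × DF = (3550, 4402, 5964) and equation n·P = -142710.
Checking the remaining points: n·G = -142710, n·H = -142710.
All equal -142710, so all 5 points lie in one plane.

Yes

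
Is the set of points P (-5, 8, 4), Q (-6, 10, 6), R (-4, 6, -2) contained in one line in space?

No

PQ = (-1, 2, 2), PR = (1, -2, -6).
PQ × PR = (-8, -4, 0).
The cross product is nonzero, so the points do not lie on one line.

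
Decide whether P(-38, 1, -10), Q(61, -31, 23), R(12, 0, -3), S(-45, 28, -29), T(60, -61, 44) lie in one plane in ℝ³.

No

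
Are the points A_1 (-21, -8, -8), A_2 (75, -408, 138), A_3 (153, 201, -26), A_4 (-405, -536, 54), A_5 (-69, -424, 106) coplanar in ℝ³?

No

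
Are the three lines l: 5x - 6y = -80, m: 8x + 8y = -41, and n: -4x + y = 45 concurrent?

Intersecting l and m: solving the 2×2 system gives (x, y) = (-443/44, 435/88).
Substitute into n: (-4)(-443/44) + (1)(435/88) = 3979/88.
But n requires 45 ≠ 3979/88, so the three lines have no common point.

No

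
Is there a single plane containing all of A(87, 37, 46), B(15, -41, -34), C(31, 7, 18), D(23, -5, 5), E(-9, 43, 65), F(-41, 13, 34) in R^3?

The plane through A, B, C has normal n = AB × AC = (-216, 2464, -2208) and equation n·P = -29192.
Checking the remaining points: n·D = -28328, n·E = -35624, n·F = -34184.
Since n·D = -28328 ≠ -29192, D is off the plane and the points are not all coplanar.

No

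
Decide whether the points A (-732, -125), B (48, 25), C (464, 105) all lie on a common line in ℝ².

Yes

AB = (780, 150), AC = (1196, 230).
Checking proportionality: AC = 23/15·AB, so the vectors are parallel and the points are collinear.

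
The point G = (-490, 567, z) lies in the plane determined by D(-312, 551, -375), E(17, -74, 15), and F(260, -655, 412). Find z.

-292

The plane through D, E, F has equation −21535x − 35843y − 39274z = 1697177.
Substituting G: (-39274)z + (-9770831) = 1697177, so z = -292.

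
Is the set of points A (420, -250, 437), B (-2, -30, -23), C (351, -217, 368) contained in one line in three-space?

No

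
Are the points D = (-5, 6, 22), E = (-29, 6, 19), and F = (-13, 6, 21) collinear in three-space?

DE = (-24, 0, -3), DF = (-8, 0, -1).
DE × DF = (0, 0, 0).
The cross product vanishes, so the three points are collinear.

Yes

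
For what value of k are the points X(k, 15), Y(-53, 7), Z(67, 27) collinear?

Collinearity: (X − Y) must be parallel to (Z − Y) = (120, 20).
Cross-multiplying the components: (k − (-53))·(20) = (8)·(120).
Solving gives k = -5.

-5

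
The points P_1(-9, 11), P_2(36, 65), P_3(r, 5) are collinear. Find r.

The three points are collinear iff det[P_1P_2; P_1P_3] = 0.
This determinant is linear in r: (-54)r + (-756) = 0, so r = -14.

-14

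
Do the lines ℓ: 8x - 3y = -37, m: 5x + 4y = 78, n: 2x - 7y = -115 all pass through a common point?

The three lines meet at one point iff the augmented coefficient matrix [aᵢ bᵢ cᵢ] has rank < 3, i.e. its determinant vanishes.
Here the determinant is 86.
Nonzero, so no common point exists.

No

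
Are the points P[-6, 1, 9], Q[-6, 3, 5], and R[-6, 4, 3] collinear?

Yes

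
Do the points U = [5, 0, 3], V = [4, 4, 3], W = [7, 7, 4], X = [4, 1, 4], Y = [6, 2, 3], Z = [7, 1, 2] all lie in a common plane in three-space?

No

The plane through U, V, W has normal n = UV × UW = (4, 1, -15) and equation n·P = -25.
Checking the remaining points: n·X = -43, n·Y = -19, n·Z = -1.
Since n·X = -43 ≠ -25, X is off the plane and the points are not all coplanar.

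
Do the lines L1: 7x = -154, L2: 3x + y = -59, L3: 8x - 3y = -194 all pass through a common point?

No

The three lines meet at one point iff the augmented coefficient matrix [aᵢ bᵢ cᵢ] has rank < 3, i.e. its determinant vanishes.
Here the determinant is 21.
Nonzero, so no common point exists.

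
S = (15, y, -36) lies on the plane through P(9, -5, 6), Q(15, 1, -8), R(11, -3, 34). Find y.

1

A normal to the plane is n = PQ × PR = (196, -196, 0).
S lies in the plane iff n · PS = 0.
This gives (-196)y + (196) = 0, so y = 1.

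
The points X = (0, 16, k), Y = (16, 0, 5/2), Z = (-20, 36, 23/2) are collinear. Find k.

Direction YZ = (-36, 36, 9). From the x-coordinate of X, the parameter along the line is τ = (0 − 16)/(-36) = 4/9.
Then k = 5/2 + 4/9·(9) = 13/2.

13/2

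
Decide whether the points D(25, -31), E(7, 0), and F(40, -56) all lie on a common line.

DE = (-18, 31), DF = (15, -25).
If collinear, DF would be a scalar multiple of DE. But (-18)·(-25) ≠ (31)·(15) (difference -15), so they are not parallel; the points are not collinear.

No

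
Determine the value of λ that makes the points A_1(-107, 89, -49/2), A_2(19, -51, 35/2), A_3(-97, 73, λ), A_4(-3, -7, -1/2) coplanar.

-37/2

Normal to plane A_1A_2A_4: n = (672, 1344, 2464); plane equation n·P = -12656.
Requiring n·A_3 = -12656: (2464)λ + (32928) = -12656.
So λ = -37/2.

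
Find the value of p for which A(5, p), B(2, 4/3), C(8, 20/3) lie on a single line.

4

The three points are collinear iff det[AB; AC] = 0.
This determinant is linear in p: (6)p + (-24) = 0, so p = 4.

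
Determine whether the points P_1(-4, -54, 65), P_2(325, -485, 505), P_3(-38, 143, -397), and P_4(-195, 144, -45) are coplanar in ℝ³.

A normal to the plane through P_1, P_2, P_3 is n = P_1P_2 × P_1P_3 = (112442, 137038, 50159).
The plane has equation n·P = -4589485. For P_4: n·P_4 = -4449873.
-4449873 ≠ -4589485, so P_4 is off the plane.

No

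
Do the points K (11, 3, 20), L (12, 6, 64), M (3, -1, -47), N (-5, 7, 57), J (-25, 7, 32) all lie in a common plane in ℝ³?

Yes

The plane through K, L, M has normal n = KL × KM = (-25, -285, 20) and equation n·P = -730.
Checking the remaining points: n·N = -730, n·J = -730.
All equal -730, so all 5 points lie in one plane.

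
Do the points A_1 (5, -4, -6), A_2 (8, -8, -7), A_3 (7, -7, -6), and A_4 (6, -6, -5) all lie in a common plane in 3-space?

With A_1 as base: A_1A_2 = (3, -4, -1), A_1A_3 = (2, -3, 0), A_1A_4 = (1, -2, 1).
A_1A_3 × A_1A_4 = (-3, -2, -1).
A_1A_2 · (A_1A_3 × A_1A_4) = 0.
The scalar triple product vanishes, so the four points are coplanar.

Yes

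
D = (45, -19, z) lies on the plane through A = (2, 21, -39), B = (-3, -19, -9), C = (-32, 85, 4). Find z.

Coplanarity requires AB · (AC × AD) = 0.
AB = (-5, -40, 30), AC = (-34, 64, 43); the triple product is linear in z with coefficient -1680 and constant term -189840.
Setting it to zero: z = -113.

-113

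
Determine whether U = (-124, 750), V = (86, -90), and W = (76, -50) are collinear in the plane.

Yes

UV = (210, -840), UW = (200, -800).
Checking proportionality: UW = 20/21·UV, so the vectors are parallel and the points are collinear.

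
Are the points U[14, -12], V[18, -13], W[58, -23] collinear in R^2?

Yes

UV = (4, -1), UW = (44, -11).
Checking proportionality: UW = 11·UV, so the vectors are parallel and the points are collinear.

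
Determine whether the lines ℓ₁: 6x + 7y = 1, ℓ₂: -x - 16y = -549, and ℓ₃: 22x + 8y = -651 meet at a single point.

No

Intersecting ℓ₁ and ℓ₂: solving the 2×2 system gives (x, y) = (-43, 37).
Substitute into ℓ₃: (22)(-43) + (8)(37) = -650.
But ℓ₃ requires -651 ≠ -650, so the three lines have no common point.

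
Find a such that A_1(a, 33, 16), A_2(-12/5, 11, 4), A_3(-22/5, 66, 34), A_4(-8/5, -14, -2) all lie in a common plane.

The points are coplanar iff A_1A_2 · (A_1A_3 × A_1A_4) = 0.
Expanding, this is linear in a: (-420)a + (-1344) = 0.
So a = -16/5.

-16/5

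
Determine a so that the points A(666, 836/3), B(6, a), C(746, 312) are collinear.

11/3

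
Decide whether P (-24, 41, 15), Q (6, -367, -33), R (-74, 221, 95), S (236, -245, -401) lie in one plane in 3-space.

With P as base: PQ = (30, -408, -48), PR = (-50, 180, 80), PS = (260, -286, -416).
PR × PS = (-52000, 0, -32500).
PQ · (PR × PS) = 0.
The scalar triple product vanishes, so the four points are coplanar.

Yes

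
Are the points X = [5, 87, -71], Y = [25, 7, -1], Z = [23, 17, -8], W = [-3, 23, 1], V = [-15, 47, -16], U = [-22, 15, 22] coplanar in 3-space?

No

The plane through X, Y, Z has normal n = XY × XZ = (-140, 0, 40) and equation n·P = -3540.
Checking the remaining points: n·W = 460, n·V = 1460, n·U = 3960.
Since n·W = 460 ≠ -3540, W is off the plane and the points are not all coplanar.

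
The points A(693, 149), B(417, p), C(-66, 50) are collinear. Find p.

113

The three points are collinear iff det[AB; AC] = 0.
This determinant is linear in p: (759)p + (-85767) = 0, so p = 113.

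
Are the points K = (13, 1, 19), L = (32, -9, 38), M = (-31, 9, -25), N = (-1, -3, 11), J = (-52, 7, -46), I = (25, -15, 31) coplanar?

No

The plane through K, L, M has normal n = KL × KM = (288, 0, -288) and equation n·P = -1728.
Checking the remaining points: n·N = -3456, n·J = -1728, n·I = -1728.
Since n·N = -3456 ≠ -1728, N is off the plane and the points are not all coplanar.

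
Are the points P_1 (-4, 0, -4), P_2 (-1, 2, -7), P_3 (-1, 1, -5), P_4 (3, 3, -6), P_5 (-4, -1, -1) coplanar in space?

No

The plane through P_1, P_2, P_3 has normal n = P_1P_2 × P_1P_3 = (1, -6, -3) and equation n·P = 8.
Checking the remaining points: n·P_4 = 3, n·P_5 = 5.
Since n·P_4 = 3 ≠ 8, P_4 is off the plane and the points are not all coplanar.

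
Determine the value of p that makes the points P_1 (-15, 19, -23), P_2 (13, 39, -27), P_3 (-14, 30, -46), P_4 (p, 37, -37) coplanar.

Normal to plane P_1P_2P_3: n = (-416, 640, 288); plane equation n·P = 11776.
Requiring n·P_4 = 11776: (-416)p + (13024) = 11776.
So p = 3.

3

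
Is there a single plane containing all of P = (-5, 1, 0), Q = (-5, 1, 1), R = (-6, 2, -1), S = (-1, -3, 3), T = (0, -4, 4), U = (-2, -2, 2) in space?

Yes

The plane through P, Q, R has normal n = PQ × PR = (-1, -1, 0) and equation n·X = 4.
Checking the remaining points: n·S = 4, n·T = 4, n·U = 4.
All equal 4, so all 6 points lie in one plane.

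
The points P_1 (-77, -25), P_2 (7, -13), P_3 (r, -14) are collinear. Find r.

Collinearity: (P_3 − P_1) must be parallel to (P_2 − P_1) = (84, 12).
Cross-multiplying the components: (r − (-77))·(12) = (11)·(84).
Solving gives r = 0.

0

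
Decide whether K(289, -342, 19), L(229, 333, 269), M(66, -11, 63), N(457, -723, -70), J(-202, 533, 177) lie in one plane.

No

The plane through K, L, M has normal n = KL × KM = (-53050, -53110, 130665) and equation n·P = 5314805.
Checking the remaining points: n·N = 5008130, n·J = 5536175.
Since n·N = 5008130 ≠ 5314805, N is off the plane and the points are not all coplanar.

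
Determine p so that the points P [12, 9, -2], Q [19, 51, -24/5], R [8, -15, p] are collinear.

Direction PQ = (7, 42, -14/5). From the x-coordinate of R, the parameter along the line is τ = (8 − 12)/7 = -4/7.
Then p = (-2) + (-4/7)·(-14/5) = -2/5.

-2/5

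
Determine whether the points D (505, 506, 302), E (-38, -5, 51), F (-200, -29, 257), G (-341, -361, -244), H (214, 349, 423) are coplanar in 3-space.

Yes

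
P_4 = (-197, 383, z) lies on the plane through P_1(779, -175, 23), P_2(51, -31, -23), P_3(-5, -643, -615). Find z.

The plane through P_1, P_2, P_3 has equation −113400x − 428400y + 453600z = -2935800.
Substituting P_4: (453600)z + (-141737400) = -2935800, so z = 306.

306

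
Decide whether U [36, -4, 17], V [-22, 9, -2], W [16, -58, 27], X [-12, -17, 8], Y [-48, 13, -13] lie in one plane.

The plane through U, V, W has normal n = UV × UW = (-896, 960, 3392) and equation n·P = 21568.
Checking the remaining points: n·X = 21568, n·Y = 11392.
Since n·Y = 11392 ≠ 21568, Y is off the plane and the points are not all coplanar.

No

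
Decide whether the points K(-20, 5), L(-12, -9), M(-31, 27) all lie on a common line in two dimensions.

No

KL = (8, -14), KM = (-11, 22).
Twice the signed area of △KLM is (8)(22) − (-14)(-11) = 22.
The area is nonzero, so the three points are not collinear.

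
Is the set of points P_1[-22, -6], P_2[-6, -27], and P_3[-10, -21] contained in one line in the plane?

No

P_1P_2 = (16, -21), P_1P_3 = (12, -15).
det[P_1P_2; P_1P_3] = (16)(-15) − (-21)(12) = 12.
The determinant is nonzero, so they are not collinear.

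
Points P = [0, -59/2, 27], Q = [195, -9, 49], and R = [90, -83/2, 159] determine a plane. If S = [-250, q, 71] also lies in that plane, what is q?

-137/2

A normal to the plane is n = PQ × PR = (2970, -23760, -4185).
S lies in the plane iff n · PS = 0.
This gives (-23760)q + (-1627560) = 0, so q = -137/2.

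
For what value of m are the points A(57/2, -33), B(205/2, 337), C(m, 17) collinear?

77/2

Collinearity: (C − A) must be parallel to (B − A) = (74, 370).
Cross-multiplying the components: (m − 57/2)·(370) = (50)·(74).
Solving gives m = 77/2.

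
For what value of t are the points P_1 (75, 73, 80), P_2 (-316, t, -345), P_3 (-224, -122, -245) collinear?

Direction P_1P_3 = (-299, -195, -325). From the x-coordinate of P_2, the parameter along the line is τ = (-316 − 75)/(-299) = 17/13.
Then t = 73 + 17/13·(-195) = -182.

-182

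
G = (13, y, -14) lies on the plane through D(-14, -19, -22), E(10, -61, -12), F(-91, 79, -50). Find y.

-37

A normal to the plane is n = DE × DF = (196, -98, -882).
G lies in the plane iff n · DG = 0.
This gives (-98)y + (-3626) = 0, so y = -37.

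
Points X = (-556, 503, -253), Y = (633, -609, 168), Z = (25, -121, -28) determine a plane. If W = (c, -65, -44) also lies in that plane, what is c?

A normal to the plane is n = XY × XZ = (12504, -22924, -95864).
W lies in the plane iff n · XW = 0.
This gives (12504)c + (-62520) = 0, so c = 5.

5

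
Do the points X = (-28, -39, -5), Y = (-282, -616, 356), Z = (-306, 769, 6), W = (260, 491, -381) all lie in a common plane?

With X as base: XY = (-254, -577, 361), XZ = (-278, 808, 11), XW = (288, 530, -376).
XZ × XW = (-309638, -101360, -380044).
XY · (XZ × XW) = -63112.
Since -63112 ≠ 0, the four points are not coplanar.

No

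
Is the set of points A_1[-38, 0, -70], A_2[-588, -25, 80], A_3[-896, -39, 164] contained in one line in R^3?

Yes

A_1A_2 = (-550, -25, 150), A_1A_3 = (-858, -39, 234).
A_1A_2 × A_1A_3 = (0, 0, 0).
The cross product vanishes, so the three points are collinear.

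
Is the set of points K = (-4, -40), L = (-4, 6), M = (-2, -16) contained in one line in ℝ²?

No

KL = (0, 46), KM = (2, 24).
det[KL; KM] = (0)(24) − (46)(2) = -92.
The determinant is nonzero, so they are not collinear.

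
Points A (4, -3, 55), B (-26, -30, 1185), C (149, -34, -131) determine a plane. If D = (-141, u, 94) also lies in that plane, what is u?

65/2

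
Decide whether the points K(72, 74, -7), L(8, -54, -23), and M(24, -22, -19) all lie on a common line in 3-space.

KL = (-64, -128, -16), KM = (-48, -96, -12).
KL × KM = (0, 0, 0).
The cross product vanishes, so the three points are collinear.

Yes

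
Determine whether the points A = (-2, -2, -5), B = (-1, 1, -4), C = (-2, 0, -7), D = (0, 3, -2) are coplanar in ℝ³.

A normal to the plane through A, B, C is n = AB × AC = (-8, 2, 2).
The plane has equation n·P = 2. For D: n·D = 2.
Equal, so D lies in the plane and all four are coplanar.

Yes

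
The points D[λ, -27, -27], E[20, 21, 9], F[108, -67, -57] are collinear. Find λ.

Collinearity requires DE × DF = 0; each component is linear in λ.
The y-component gives (-66)λ + (4488) = 0, so λ = 68.
The remaining components then also vanish.

68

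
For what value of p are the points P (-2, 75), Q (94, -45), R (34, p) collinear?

30

The three points are collinear iff det[PQ; PR] = 0.
This determinant is linear in p: (96)p + (-2880) = 0, so p = 30.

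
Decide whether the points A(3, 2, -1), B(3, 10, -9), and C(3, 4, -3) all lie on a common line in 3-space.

Yes

AB = (0, 8, -8), AC = (0, 2, -2).
AB × AC = (0, 0, 0).
The cross product vanishes, so the three points are collinear.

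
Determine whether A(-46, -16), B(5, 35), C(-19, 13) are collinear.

No

AB = (51, 51), AC = (27, 29).
Twice the signed area of △ABC is (51)(29) − (51)(27) = 102.
The area is nonzero, so the three points are not collinear.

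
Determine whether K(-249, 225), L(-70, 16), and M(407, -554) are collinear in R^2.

No

KL = (179, -209), KM = (656, -779).
det[KL; KM] = (179)(-779) − (-209)(656) = -2337.
The determinant is nonzero, so they are not collinear.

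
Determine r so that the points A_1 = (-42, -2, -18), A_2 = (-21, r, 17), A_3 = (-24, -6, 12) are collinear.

-20/3

Collinearity requires A_1A_2 × A_1A_3 = 0; each component is linear in r.
The x-component gives (30)r + (200) = 0, so r = -20/3.
The remaining components then also vanish.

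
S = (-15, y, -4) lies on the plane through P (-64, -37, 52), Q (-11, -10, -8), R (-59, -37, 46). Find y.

-16

A normal to the plane is n = PQ × PR = (-162, 18, -135).
S lies in the plane iff n · PS = 0.
This gives (18)y + (288) = 0, so y = -16.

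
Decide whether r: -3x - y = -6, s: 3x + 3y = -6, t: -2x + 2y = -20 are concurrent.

Yes

Intersecting r and s: solving the 2×2 system gives (x, y) = (4, -6).
Substitute into t: (-2)(4) + (2)(-6) = -20.
This equals -20, so (4, -6) lies on all three lines and they are concurrent.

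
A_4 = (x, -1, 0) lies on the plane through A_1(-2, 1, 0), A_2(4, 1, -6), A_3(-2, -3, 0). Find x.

The plane through A_1, A_2, A_3 has equation −24x − 24z = 48.
Substituting A_4: (-24)x + (0) = 48, so x = -2.

-2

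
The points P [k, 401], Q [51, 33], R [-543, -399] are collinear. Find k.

557

The three points are collinear iff det[PQ; PR] = 0.
This determinant is linear in k: (432)k + (-240624) = 0, so k = 557.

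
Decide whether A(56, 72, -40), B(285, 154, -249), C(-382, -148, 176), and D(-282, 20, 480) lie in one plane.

No

A normal to the plane through A, B, C is n = AB × AC = (-28268, 42078, -14464).
The plane has equation n·P = 2025168. For D: n·D = 1870416.
1870416 ≠ 2025168, so D is off the plane.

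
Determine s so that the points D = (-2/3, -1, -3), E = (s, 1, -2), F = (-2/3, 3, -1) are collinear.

-2/3

Collinearity requires DE × DF = 0; each component is linear in s.
The y-component gives (-2)s + (-4/3) = 0, so s = -2/3.
The remaining components then also vanish.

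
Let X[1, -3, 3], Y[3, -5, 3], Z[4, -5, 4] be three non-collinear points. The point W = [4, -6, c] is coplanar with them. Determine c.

3

Coplanarity requires XY · (XZ × XW) = 0.
XY = (2, -2, 0), XZ = (3, -2, 1); the triple product is linear in c with coefficient 2 and constant term -6.
Setting it to zero: c = 3.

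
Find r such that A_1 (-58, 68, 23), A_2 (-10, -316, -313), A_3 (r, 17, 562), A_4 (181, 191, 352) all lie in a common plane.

619

Normal to plane A_1A_2A_4: n = (-85008, -96096, 97680); plane equation n·P = 642576.
Requiring n·A_3 = 642576: (-85008)r + (53262528) = 642576.
So r = 619.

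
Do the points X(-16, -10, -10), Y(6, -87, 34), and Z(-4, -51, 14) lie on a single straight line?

No

XY = (22, -77, 44), XZ = (12, -41, 24).
XY × XZ = (-44, 0, 22).
The cross product is nonzero, so the points do not lie on one line.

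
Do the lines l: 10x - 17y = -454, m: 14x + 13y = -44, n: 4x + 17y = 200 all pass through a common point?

No

Lines aᵢx + bᵢy = cᵢ with pairwise distinct directions are concurrent exactly when det[aᵢ bᵢ cᵢ] = 0.
Here the determinant is -372.
Nonzero, so no common point exists.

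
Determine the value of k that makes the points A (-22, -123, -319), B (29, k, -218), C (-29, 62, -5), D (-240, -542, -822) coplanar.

-35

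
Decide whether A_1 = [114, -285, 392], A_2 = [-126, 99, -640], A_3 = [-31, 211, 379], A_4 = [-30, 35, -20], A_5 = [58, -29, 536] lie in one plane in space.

Yes

The plane through A_1, A_2, A_3 has normal n = A_1A_2 × A_1A_3 = (506880, 146520, -63360) and equation n·P = -8811000.
Checking the remaining points: n·A_4 = -8811000, n·A_5 = -8811000.
All equal -8811000, so all 5 points lie in one plane.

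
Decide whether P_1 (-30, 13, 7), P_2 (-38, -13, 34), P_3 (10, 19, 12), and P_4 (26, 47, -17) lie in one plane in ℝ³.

No

The four points are coplanar iff the 3×3 determinant with rows P_1P_2, P_1P_3, P_1P_4 is zero.
Rows: (-8, -26, 27), (40, 6, 5), (56, 34, -24).
Expanding along the first row: (-8)(-314) − (-26)(-1240) + (27)(1024) = -2080.
Nonzero ⇒ not coplanar.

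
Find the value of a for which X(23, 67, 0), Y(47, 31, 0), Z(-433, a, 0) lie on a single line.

751

Collinearity requires XY × XZ = 0; each component is linear in a.
The z-component gives (24)a + (-18024) = 0, so a = 751.
The remaining components then also vanish.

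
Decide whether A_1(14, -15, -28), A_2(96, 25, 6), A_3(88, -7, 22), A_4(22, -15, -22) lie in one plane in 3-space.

A normal to the plane through A_1, A_2, A_3 is n = A_1A_2 × A_1A_3 = (1728, -1584, -2304).
The plane has equation n·P = 112464. For A_4: n·A_4 = 112464.
Equal, so A_4 lies in the plane and all four are coplanar.

Yes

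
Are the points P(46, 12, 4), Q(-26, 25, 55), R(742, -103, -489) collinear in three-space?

No

PQ = (-72, 13, 51), PR = (696, -115, -493).
PQ × PR = (-544, 0, -768).
The cross product is nonzero, so the points do not lie on one line.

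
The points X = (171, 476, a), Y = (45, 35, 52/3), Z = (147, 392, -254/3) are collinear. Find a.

-326/3

Direction YZ = (102, 357, -102). From the x-coordinate of X, the parameter along the line is τ = (171 − 45)/102 = 21/17.
Then a = 52/3 + 21/17·(-102) = -326/3.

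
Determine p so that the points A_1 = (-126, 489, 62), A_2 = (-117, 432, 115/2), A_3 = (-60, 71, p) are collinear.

29

Direction A_1A_2 = (9, -57, -9/2). From the x-coordinate of A_3, the parameter along the line is τ = (-60 − (-126))/9 = 22/3.
Then p = 62 + 22/3·(-9/2) = 29.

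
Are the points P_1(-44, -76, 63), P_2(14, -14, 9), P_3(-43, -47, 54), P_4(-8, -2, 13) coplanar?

No

The four points are coplanar iff the 3×3 determinant with rows P_1P_2, P_1P_3, P_1P_4 is zero.
Rows: (58, 62, -54), (1, 29, -9), (36, 74, -50).
Expanding along the first row: (58)(-784) − (62)(274) + (-54)(-970) = -10080.
Nonzero ⇒ not coplanar.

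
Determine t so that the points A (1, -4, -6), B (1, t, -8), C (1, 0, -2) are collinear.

-6

Direction AC = (0, 4, 4). From the z-coordinate of B, the parameter along the line is τ = (-8 − (-6))/4 = -1/2.
Then t = (-4) + (-1/2)·(4) = -6.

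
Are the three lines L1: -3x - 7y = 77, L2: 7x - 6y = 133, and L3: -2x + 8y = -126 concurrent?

The three lines meet at one point iff the augmented coefficient matrix [aᵢ bᵢ cᵢ] has rank < 3, i.e. its determinant vanishes.
Here the determinant is 0.
It vanishes, so the lines are concurrent at (7, -14).

Yes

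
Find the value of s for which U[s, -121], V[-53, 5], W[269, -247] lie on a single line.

Collinearity: (U − V) must be parallel to (W − V) = (322, -252).
Cross-multiplying the components: (s − (-53))·(-252) = (-126)·(322).
Solving gives s = 108.

108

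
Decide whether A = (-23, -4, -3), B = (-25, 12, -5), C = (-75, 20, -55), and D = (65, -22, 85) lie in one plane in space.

Yes

A normal to the plane through A, B, C is n = AB × AC = (-784, 0, 784).
The plane has equation n·P = 15680. For D: n·D = 15680.
Equal, so D lies in the plane and all four are coplanar.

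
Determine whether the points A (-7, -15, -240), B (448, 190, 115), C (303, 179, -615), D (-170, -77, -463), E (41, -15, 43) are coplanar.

No

The plane through A, B, C has normal n = AB × AC = (-145745, 280675, 24720) and equation n·P = -9122710.
Checking the remaining points: n·D = -8280685, n·E = -9122710.
Since n·D = -8280685 ≠ -9122710, D is off the plane and the points are not all coplanar.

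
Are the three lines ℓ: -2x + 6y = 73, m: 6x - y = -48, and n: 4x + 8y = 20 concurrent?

No

Intersecting ℓ and m: solving the 2×2 system gives (x, y) = (-215/34, 171/17).
Substitute into n: (4)(-215/34) + (8)(171/17) = 938/17.
But n requires 20 ≠ 938/17, so the three lines have no common point.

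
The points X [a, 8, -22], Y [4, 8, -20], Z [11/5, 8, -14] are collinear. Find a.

23/5

Direction YZ = (-9/5, 0, 6). From the z-coordinate of X, the parameter along the line is τ = (-22 − (-20))/6 = -1/3.
Then a = 4 + (-1/3)·(-9/5) = 23/5.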